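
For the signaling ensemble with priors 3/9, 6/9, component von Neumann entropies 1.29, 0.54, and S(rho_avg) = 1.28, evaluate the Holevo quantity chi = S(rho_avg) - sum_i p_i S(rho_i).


chi = S(rho) - sum_i p_i * S(rho_i)
Weighted entropy = 3/9 * 1.29 + 6/9 * 0.54
= 0.7900
chi = 1.28 - 0.7900
= 0.4900

0.4900


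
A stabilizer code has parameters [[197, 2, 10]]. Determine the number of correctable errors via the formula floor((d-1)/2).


Code parameters: [[197, 2, 10]], distance d = 10.
Number of correctable errors = floor((d-1)/2)
= floor((10 - 1)/2)
= floor(9/2)
= 4

4


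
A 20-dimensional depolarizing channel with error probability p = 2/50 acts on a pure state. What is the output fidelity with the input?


F = (1-p) + p/d
= (1 - 0.0400) + 0.0400/20
= 0.9600 + 0.0020
= 0.9620

0.9620


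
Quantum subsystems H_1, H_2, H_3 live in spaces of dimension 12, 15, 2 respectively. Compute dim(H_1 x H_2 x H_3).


dim(H_1 x H_2 x H_3) = 12 * 15 * 2
= 180 * 2
= 360

360


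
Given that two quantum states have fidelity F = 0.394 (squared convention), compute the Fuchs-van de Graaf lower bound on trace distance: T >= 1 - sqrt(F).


Fuchs-van de Graaf (squared-fidelity convention): 1 - sqrt(F) <= T <= sqrt(1 - F).
Lower bound: T >= 1 - sqrt(F)
sqrt(F) = sqrt(0.394) = 0.6277
T >= 1 - 0.6277
T >= 0.3723

0.3723


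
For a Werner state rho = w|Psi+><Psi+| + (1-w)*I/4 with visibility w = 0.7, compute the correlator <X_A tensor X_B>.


|Psi+> = (|01> + |10>)/sqrt(2)
For the pure Bell state, <X_A X_B> = +1 (Bell-state Pauli correlator).
The maximally-mixed part I/4 has tr(I/4 * P tensor P) = 0 for any traceless Pauli P.
So <X_A X_B>_rho = w * (+1) + (1 - w) * 0
= 0.7 * (+1)
= 0.7000

0.7000


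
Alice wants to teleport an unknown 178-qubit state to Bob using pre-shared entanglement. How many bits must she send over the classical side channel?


Quantum teleportation requires 2 classical bits per qubit teleported.
178 qubit(s) -> 2 * 178 = 356 classical bits

356


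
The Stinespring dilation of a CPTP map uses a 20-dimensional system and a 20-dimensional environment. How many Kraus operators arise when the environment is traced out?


Tracing out the environment in an orthonormal basis {|i>_E} gives Kraus operators K_i = <i|_E U |0>_E.
Number of Kraus operators = dim(H_env) = d_env
= 20

20


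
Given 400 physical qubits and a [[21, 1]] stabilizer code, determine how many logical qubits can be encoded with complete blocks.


Each code block uses 21 physical qubits for 1 logical qubit(s).
Number of complete blocks = floor(400 / 21) = 19
Logical qubits = 19 * 1
= 19

19


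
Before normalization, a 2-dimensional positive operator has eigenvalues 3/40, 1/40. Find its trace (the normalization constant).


tr(M) = sum of eigenvalues
= 3/40 + 1/40
= 4/40
= 0.1000

0.1000


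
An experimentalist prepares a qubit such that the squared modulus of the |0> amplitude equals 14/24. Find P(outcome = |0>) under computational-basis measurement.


|alpha|^2 = 14/24 = 0.5833
|beta|^2 = 1 - 14/24 = 10/24 = 0.4167
P(|0>) = |alpha|^2 = 0.5833

0.5833


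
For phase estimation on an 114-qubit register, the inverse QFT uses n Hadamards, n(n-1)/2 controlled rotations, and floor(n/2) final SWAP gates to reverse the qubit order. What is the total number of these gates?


Hadamard gates: 114
Controlled rotations: n*(n-1)/2 = 114*113/2 = 6441
SWAP gates: floor(n/2) = floor(114/2) = 57
Total = 114 + 6441 + 57
= 6612

6612


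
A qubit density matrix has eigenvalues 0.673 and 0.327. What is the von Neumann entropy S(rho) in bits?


S = -p*log2(p) - (1-p)*log2(1-p)
p = 0.6730, 1-p = 0.3270
= -0.6730 * log2(0.6730) - 0.3270 * log2(0.3270)
= -(-0.3845) - (-0.5273)
= 0.9118

0.9118


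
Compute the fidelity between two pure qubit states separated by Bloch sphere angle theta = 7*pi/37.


For states separated by angle theta on Bloch sphere:
F = cos^2(theta/2)
theta = 7*pi/37 = 0.5944
theta/2 = 0.2972
cos(theta/2) = 0.9562
F = 0.9143

0.9143


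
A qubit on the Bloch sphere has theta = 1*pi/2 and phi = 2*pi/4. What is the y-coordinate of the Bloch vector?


theta = 1.5708, phi = 1.5708
r_y = sin(theta)*sin(phi) = 1.0000 * 1.0000
r_y = 1.0000

1.0000


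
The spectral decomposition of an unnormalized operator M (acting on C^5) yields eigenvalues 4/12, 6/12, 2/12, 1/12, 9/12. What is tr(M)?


tr(M) = sum of eigenvalues
= 4/12 + 6/12 + 2/12 + 1/12 + 9/12
= 22/12
= 1.8333

1.8333


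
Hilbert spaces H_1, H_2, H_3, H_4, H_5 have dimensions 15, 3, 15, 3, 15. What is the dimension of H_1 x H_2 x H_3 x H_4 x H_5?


dim(H_1 x H_2 x H_3 x H_4 x H_5) = 15 * 3 * 15 * 3 * 15
= 45 * 15 * 3 * 15
= 675 * 3 * 15
= 2025 * 15
= 30375

30375


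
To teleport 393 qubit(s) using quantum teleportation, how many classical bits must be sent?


Quantum teleportation requires 2 classical bits per qubit teleported.
393 qubit(s) -> 2 * 393 = 786 classical bits

786


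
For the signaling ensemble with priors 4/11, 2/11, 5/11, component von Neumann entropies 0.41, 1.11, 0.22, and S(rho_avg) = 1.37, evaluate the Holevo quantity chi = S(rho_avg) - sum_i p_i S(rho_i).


chi = S(rho) - sum_i p_i * S(rho_i)
Weighted entropy = 4/11 * 0.41 + 2/11 * 1.11 + 5/11 * 0.22
= 0.4509
chi = 1.37 - 0.4509
= 0.9191

0.9191


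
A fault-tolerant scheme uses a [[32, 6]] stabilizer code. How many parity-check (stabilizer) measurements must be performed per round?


For an [[n,k]] stabilizer code:
Number of stabilizer generators = n - k
= 32 - 6
= 26

26


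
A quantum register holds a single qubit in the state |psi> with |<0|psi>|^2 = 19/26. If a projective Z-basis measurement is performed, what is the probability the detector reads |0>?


|alpha|^2 = 19/26 = 0.7308
|beta|^2 = 1 - 19/26 = 7/26 = 0.2692
P(|0>) = |alpha|^2 = 0.7308

0.7308


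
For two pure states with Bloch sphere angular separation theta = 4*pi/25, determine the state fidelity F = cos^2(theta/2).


For states separated by angle theta on Bloch sphere:
F = cos^2(theta/2)
theta = 4*pi/25 = 0.5027
theta/2 = 0.2513
cos(theta/2) = 0.9686
F = 0.9382

0.9382


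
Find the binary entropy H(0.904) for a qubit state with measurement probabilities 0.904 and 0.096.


S = -p*log2(p) - (1-p)*log2(1-p)
p = 0.9040, 1-p = 0.0960
= -0.9040 * log2(0.9040) - 0.0960 * log2(0.0960)
= -(-0.1316) - (-0.3246)
= 0.4562

0.4562


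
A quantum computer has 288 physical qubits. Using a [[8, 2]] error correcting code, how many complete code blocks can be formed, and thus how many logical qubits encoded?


Each code block uses 8 physical qubits for 2 logical qubit(s).
Number of complete blocks = floor(288 / 8) = 36
Logical qubits = 36 * 2
= 72

72


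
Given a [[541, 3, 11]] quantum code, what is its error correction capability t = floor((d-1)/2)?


Code parameters: [[541, 3, 11]], distance d = 11.
Number of correctable errors = floor((d-1)/2)
= floor((11 - 1)/2)
= floor(10/2)
= 5

5


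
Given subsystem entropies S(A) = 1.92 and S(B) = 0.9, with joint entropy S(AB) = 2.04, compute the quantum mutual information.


I(A:B) = S(A) + S(B) - S(AB)
= 1.92 + 0.9 - 2.04
= 0.7800

0.7800


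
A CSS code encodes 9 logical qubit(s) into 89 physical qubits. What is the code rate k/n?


Code rate R = k/n
= 9/89
= 0.1011

0.1011


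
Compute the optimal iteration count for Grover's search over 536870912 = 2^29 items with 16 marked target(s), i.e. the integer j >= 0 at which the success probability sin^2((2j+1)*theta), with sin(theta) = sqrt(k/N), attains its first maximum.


After j Grover iterations the success probability is P(j) = sin^2((2j+1)*theta), where sin(theta) = sqrt(k/N).
N = 2^29 = 536870912, k = 16
sin(theta) = sqrt(k/N) = 0.0001726334915
theta = arcsin(sqrt(k/N)) = 0.0001726334924 rad
P(j) reaches its first maximum when (2j+1)*theta is as close as possible to pi/2, i.e. j = round(pi/(4*theta) - 1/2).
pi/(4*theta) - 1/2 = 4549.0121
(For comparison, the common estimate pi/4 * sqrt(N/k) = 4549.5121; the exact maximiser is used here.)
Optimal iterations = 4549

4549


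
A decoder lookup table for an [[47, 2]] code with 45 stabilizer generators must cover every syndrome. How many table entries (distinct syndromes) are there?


Each stabilizer generator gives a binary (+1 or -1) measurement outcome.
With 45 independent generators:
Total syndromes = 2^45
= 35184372088832

35184372088832


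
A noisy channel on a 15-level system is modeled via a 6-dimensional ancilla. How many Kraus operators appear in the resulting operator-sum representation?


Tracing out the environment in an orthonormal basis {|i>_E} gives Kraus operators K_i = <i|_E U |0>_E.
Number of Kraus operators = dim(H_env) = d_env
= 6

6


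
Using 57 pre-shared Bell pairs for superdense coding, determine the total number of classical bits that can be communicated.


Superdense coding allows 2 classical bits per shared entangled pair.
57 pair(s) -> 2 * 57 = 114 classical bits

114


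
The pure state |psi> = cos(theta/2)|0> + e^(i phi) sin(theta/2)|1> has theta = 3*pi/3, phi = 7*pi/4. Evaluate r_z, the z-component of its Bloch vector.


theta = 3.1416, phi = 5.4978
r_z = cos(theta) = -1.0000

-1.0000


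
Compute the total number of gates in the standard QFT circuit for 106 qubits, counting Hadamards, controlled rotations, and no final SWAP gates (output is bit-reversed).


Hadamard gates: 106
Controlled rotations: n*(n-1)/2 = 106*105/2 = 5565
SWAP gates: 0 (omitted)
Total = 106 + 5565
= 5671

5671


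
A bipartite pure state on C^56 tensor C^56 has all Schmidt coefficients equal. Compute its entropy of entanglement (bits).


For a maximally entangled state in d x d:
S = log2(d) = log2(56)
= 5.8074

5.8074


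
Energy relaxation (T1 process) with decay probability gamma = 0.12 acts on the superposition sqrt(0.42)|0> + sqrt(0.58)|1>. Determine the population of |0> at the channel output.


For amplitude damping with parameter gamma on state sqrt(a)|0> + sqrt(b)|1>:
alpha^2 = 0.42, beta^2 = 0.58
P(|0>) = alpha^2 + gamma * beta^2
= 0.42 + 0.12 * 0.58
= 0.42 + 0.0696
= 0.4896

0.4896


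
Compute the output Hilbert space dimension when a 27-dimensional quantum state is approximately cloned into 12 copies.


Output space = H^(tensor 12) where dim(H) = 27
dim = 27^12
= 729 (after 2 factors)
= 19683 (after 3 factors)
= 531441 (after 4 factors)
= 14348907 (after 5 factors)
= 387420489 (after 6 factors)
= 10460353203 (after 7 factors)
= 282429536481 (after 8 factors)
= 7625597484987 (after 9 factors)
= 205891132094649 (after 10 factors)
= 5559060566555523 (after 11 factors)
= 150094635296999121 (after 12 factors)
= 150094635296999121

150094635296999121


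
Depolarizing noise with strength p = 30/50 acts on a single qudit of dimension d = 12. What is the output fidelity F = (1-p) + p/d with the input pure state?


F = (1-p) + p/d
= (1 - 0.6000) + 0.6000/12
= 0.4000 + 0.0500
= 0.4500

0.4500


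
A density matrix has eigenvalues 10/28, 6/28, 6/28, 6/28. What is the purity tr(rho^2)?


tr(rho^2) = sum of eigenvalues squared
= (10/28)^2 + (6/28)^2 + (6/28)^2 + (6/28)^2
= (100 + 36 + 36 + 36) / 784
= 208/784
= 0.2653

0.2653


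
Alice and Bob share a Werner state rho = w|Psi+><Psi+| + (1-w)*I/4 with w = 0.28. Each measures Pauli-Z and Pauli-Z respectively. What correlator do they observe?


|Psi+> = (|01> + |10>)/sqrt(2)
For the pure Bell state, <Z_A Z_B> = -1 (Bell-state Pauli correlator).
The maximally-mixed part I/4 has tr(I/4 * P tensor P) = 0 for any traceless Pauli P.
So <Z_A Z_B>_rho = w * (-1) + (1 - w) * 0
= 0.28 * (-1)
= -0.2800

-0.2800


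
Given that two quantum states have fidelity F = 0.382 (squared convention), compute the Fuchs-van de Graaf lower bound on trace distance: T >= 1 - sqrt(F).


Fuchs-van de Graaf (squared-fidelity convention): 1 - sqrt(F) <= T <= sqrt(1 - F).
Lower bound: T >= 1 - sqrt(F)
sqrt(F) = sqrt(0.382) = 0.6181
T >= 1 - 0.6181
T >= 0.3819

0.3819


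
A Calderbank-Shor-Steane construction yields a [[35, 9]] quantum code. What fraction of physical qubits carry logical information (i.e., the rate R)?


Code rate R = k/n
= 9/35
= 0.2571

0.2571


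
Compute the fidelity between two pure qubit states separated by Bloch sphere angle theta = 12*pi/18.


For states separated by angle theta on Bloch sphere:
F = cos^2(theta/2)
theta = 12*pi/18 = 2.0944
theta/2 = 1.0472
cos(theta/2) = 0.5000
F = 0.2500

0.2500


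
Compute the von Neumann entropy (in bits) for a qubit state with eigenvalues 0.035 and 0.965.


S = -p*log2(p) - (1-p)*log2(1-p)
p = 0.0350, 1-p = 0.9650
= -0.0350 * log2(0.0350) - 0.9650 * log2(0.9650)
= -(-0.1693) - (-0.0496)
= 0.2189

0.2189


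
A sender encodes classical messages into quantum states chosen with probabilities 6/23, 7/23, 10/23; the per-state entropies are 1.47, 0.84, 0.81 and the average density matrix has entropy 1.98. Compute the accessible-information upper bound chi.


chi = S(rho) - sum_i p_i * S(rho_i)
Weighted entropy = 6/23 * 1.47 + 7/23 * 0.84 + 10/23 * 0.81
= 0.9913
chi = 1.98 - 0.9913
= 0.9887

0.9887


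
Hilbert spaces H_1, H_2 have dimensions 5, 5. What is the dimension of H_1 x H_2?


dim(H_1 x H_2) = 5 * 5
= 25

25


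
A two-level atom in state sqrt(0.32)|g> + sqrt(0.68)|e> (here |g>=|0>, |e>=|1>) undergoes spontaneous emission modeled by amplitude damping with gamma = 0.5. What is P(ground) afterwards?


For amplitude damping with parameter gamma on state sqrt(a)|0> + sqrt(b)|1>:
alpha^2 = 0.32, beta^2 = 0.68
P(|0>) = alpha^2 + gamma * beta^2
= 0.32 + 0.5 * 0.68
= 0.32 + 0.3400
= 0.6600

0.6600


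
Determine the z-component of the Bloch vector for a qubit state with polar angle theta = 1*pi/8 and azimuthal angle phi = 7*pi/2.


theta = 0.3927, phi = 10.9956
r_z = cos(theta) = 0.9239

0.9239


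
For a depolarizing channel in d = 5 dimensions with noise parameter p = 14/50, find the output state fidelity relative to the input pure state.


F = (1-p) + p/d
= (1 - 0.2800) + 0.2800/5
= 0.7200 + 0.0560
= 0.7760

0.7760


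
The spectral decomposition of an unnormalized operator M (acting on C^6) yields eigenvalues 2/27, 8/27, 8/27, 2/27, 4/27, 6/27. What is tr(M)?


tr(M) = sum of eigenvalues
= 2/27 + 8/27 + 8/27 + 2/27 + 4/27 + 6/27
= 30/27
= 1.1111

1.1111


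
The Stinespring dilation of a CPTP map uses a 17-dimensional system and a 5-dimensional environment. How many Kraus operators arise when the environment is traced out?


Tracing out the environment in an orthonormal basis {|i>_E} gives Kraus operators K_i = <i|_E U |0>_E.
Number of Kraus operators = dim(H_env) = d_env
= 5

5


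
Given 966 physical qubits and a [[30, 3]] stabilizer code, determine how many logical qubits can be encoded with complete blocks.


Each code block uses 30 physical qubits for 3 logical qubit(s).
Number of complete blocks = floor(966 / 30) = 32
Logical qubits = 32 * 3
= 96

96


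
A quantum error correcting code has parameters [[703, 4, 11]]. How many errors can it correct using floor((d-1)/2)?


Code parameters: [[703, 4, 11]], distance d = 11.
Number of correctable errors = floor((d-1)/2)
= floor((11 - 1)/2)
= floor(10/2)
= 5

5


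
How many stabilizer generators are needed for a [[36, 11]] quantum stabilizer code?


For an [[n,k]] stabilizer code:
Number of stabilizer generators = n - k
= 36 - 11
= 25

25


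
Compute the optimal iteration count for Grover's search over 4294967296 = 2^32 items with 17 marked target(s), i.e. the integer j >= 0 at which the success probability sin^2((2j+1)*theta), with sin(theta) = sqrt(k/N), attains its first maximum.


After j Grover iterations the success probability is P(j) = sin^2((2j+1)*theta), where sin(theta) = sqrt(k/N).
N = 2^32 = 4294967296, k = 17
sin(theta) = sqrt(k/N) = 6.291359902e-05
theta = arcsin(sqrt(k/N)) = 6.291359907e-05 rad
P(j) reaches its first maximum when (2j+1)*theta is as close as possible to pi/2, i.e. j = round(pi/(4*theta) - 1/2).
pi/(4*theta) - 1/2 = 12483.2583
(For comparison, the common estimate pi/4 * sqrt(N/k) = 12483.7583; the exact maximiser is used here.)
Optimal iterations = 12483

12483


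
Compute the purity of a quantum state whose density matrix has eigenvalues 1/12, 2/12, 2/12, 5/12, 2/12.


tr(rho^2) = sum of eigenvalues squared
= (1/12)^2 + (2/12)^2 + (2/12)^2 + (5/12)^2 + (2/12)^2
= (1 + 4 + 4 + 25 + 4) / 144
= 38/144
= 0.2639

0.2639


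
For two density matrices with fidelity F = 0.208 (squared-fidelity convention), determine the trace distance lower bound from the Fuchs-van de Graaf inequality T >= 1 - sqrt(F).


Fuchs-van de Graaf (squared-fidelity convention): 1 - sqrt(F) <= T <= sqrt(1 - F).
Lower bound: T >= 1 - sqrt(F)
sqrt(F) = sqrt(0.208) = 0.4561
T >= 1 - 0.4561
T >= 0.5439

0.5439


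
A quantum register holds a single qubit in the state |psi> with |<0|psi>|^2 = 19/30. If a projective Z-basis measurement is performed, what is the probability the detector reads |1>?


|alpha|^2 = 19/30 = 0.6333
|beta|^2 = 1 - 19/30 = 11/30 = 0.3667
P(|1>) = |beta|^2 = 0.3667

0.3667


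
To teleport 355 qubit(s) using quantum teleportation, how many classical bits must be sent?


Quantum teleportation requires 2 classical bits per qubit teleported.
355 qubit(s) -> 2 * 355 = 710 classical bits

710


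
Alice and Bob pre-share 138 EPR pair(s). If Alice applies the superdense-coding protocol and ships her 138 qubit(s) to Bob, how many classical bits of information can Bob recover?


Superdense coding allows 2 classical bits per shared entangled pair.
138 pair(s) -> 2 * 138 = 276 classical bits

276


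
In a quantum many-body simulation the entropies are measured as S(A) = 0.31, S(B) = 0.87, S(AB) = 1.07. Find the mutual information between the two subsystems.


I(A:B) = S(A) + S(B) - S(AB)
= 0.31 + 0.87 - 1.07
= 0.1100

0.1100


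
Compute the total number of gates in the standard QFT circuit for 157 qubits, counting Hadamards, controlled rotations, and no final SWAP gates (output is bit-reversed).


Hadamard gates: 157
Controlled rotations: n*(n-1)/2 = 157*156/2 = 12246
SWAP gates: 0 (omitted)
Total = 157 + 12246
= 12403

12403


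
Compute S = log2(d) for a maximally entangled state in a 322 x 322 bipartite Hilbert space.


For a maximally entangled state in d x d:
S = log2(d) = log2(322)
= 8.3309

8.3309


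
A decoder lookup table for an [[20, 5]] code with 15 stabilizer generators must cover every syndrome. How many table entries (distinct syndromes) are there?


Each stabilizer generator gives a binary (+1 or -1) measurement outcome.
With 15 independent generators:
Total syndromes = 2^15
= 32768

32768


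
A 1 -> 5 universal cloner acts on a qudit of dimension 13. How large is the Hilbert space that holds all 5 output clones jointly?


Output space = H^(tensor 5) where dim(H) = 13
dim = 13^5
= 169 (after 2 factors)
= 2197 (after 3 factors)
= 28561 (after 4 factors)
= 371293 (after 5 factors)
= 371293

371293


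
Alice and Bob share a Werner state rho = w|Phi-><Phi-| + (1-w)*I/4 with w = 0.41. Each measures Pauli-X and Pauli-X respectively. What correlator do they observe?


|Phi-> = (|00> - |11>)/sqrt(2)
For the pure Bell state, <X_A X_B> = -1 (Bell-state Pauli correlator).
The maximally-mixed part I/4 has tr(I/4 * P tensor P) = 0 for any traceless Pauli P.
So <X_A X_B>_rho = w * (-1) + (1 - w) * 0
= 0.41 * (-1)
= -0.4100

-0.4100


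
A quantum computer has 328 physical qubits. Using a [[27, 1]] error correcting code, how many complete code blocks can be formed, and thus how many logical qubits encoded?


Each code block uses 27 physical qubits for 1 logical qubit(s).
Number of complete blocks = floor(328 / 27) = 12
Logical qubits = 12 * 1
= 12

12


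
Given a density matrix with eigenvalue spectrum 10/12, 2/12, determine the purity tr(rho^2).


tr(rho^2) = sum of eigenvalues squared
= (10/12)^2 + (2/12)^2
= (100 + 4) / 144
= 104/144
= 0.7222

0.7222


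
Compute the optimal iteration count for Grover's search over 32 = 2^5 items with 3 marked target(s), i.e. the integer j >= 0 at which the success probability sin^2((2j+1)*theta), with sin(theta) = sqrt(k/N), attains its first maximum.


After j Grover iterations the success probability is P(j) = sin^2((2j+1)*theta), where sin(theta) = sqrt(k/N).
N = 2^5 = 32, k = 3
sin(theta) = sqrt(k/N) = 0.3061862178
theta = arcsin(sqrt(k/N)) = 0.3111842443 rad
P(j) reaches its first maximum when (2j+1)*theta is as close as possible to pi/2, i.e. j = round(pi/(4*theta) - 1/2).
pi/(4*theta) - 1/2 = 2.0239
(For comparison, the common estimate pi/4 * sqrt(N/k) = 2.5651; the exact maximiser is used here.)
Optimal iterations = 2

2


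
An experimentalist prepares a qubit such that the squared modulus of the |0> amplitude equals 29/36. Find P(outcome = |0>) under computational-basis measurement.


|alpha|^2 = 29/36 = 0.8056
|beta|^2 = 1 - 29/36 = 7/36 = 0.1944
P(|0>) = |alpha|^2 = 0.8056

0.8056


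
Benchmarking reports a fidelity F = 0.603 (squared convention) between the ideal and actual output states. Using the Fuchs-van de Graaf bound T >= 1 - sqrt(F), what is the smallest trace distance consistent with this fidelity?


Fuchs-van de Graaf (squared-fidelity convention): 1 - sqrt(F) <= T <= sqrt(1 - F).
Lower bound: T >= 1 - sqrt(F)
sqrt(F) = sqrt(0.603) = 0.7765
T >= 1 - 0.7765
T >= 0.2235

0.2235


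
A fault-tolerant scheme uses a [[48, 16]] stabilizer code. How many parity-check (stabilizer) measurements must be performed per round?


For an [[n,k]] stabilizer code:
Number of stabilizer generators = n - k
= 48 - 16
= 32

32


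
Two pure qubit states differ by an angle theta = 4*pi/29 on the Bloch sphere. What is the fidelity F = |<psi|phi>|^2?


For states separated by angle theta on Bloch sphere:
F = cos^2(theta/2)
theta = 4*pi/29 = 0.4333
theta/2 = 0.2167
cos(theta/2) = 0.9766
F = 0.9538

0.9538


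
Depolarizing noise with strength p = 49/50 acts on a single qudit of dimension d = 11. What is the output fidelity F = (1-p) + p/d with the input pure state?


F = (1-p) + p/d
= (1 - 0.9800) + 0.9800/11
= 0.0200 + 0.0891
= 0.1091

0.1091


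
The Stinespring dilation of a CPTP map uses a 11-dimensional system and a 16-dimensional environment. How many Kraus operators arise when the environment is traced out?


Tracing out the environment in an orthonormal basis {|i>_E} gives Kraus operators K_i = <i|_E U |0>_E.
Number of Kraus operators = dim(H_env) = d_env
= 16

16


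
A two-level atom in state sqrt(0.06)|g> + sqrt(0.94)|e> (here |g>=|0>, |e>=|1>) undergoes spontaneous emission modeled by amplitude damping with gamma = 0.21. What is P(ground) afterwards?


For amplitude damping with parameter gamma on state sqrt(a)|0> + sqrt(b)|1>:
alpha^2 = 0.06, beta^2 = 0.94
P(|0>) = alpha^2 + gamma * beta^2
= 0.06 + 0.21 * 0.94
= 0.06 + 0.1974
= 0.2574

0.2574


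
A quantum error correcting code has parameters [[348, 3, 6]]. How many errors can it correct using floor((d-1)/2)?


Code parameters: [[348, 3, 6]], distance d = 6.
Number of correctable errors = floor((d-1)/2)
= floor((6 - 1)/2)
= floor(5/2)
= 2

2


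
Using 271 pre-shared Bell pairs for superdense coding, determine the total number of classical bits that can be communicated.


Superdense coding allows 2 classical bits per shared entangled pair.
271 pair(s) -> 2 * 271 = 542 classical bits

542


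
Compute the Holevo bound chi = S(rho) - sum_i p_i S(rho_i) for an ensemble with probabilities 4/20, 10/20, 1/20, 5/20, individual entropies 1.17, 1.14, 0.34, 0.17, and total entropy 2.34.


chi = S(rho) - sum_i p_i * S(rho_i)
Weighted entropy = 4/20 * 1.17 + 10/20 * 1.14 + 1/20 * 0.34 + 5/20 * 0.17
= 0.8635
chi = 2.34 - 0.8635
= 1.4765

1.4765


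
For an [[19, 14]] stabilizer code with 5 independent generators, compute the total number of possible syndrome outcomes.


Each stabilizer generator gives a binary (+1 or -1) measurement outcome.
With 5 independent generators:
Total syndromes = 2^5
= 32

32


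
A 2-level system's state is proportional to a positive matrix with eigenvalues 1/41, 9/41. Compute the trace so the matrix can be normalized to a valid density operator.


tr(M) = sum of eigenvalues
= 1/41 + 9/41
= 10/41
= 0.2439

0.2439


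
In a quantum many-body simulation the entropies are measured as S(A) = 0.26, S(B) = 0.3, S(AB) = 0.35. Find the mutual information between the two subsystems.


I(A:B) = S(A) + S(B) - S(AB)
= 0.26 + 0.3 - 0.35
= 0.2100

0.2100


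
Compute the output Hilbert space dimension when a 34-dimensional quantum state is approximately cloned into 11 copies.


Output space = H^(tensor 11) where dim(H) = 34
dim = 34^11
= 1156 (after 2 factors)
= 39304 (after 3 factors)
= 1336336 (after 4 factors)
= 45435424 (after 5 factors)
= 1544804416 (after 6 factors)
= 52523350144 (after 7 factors)
= 1785793904896 (after 8 factors)
= 60716992766464 (after 9 factors)
= 2064377754059776 (after 10 factors)
= 70188843638032384 (after 11 factors)
= 70188843638032384

70188843638032384


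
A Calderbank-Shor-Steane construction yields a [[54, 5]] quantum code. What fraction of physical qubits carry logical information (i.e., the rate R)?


Code rate R = k/n
= 5/54
= 0.0926

0.0926


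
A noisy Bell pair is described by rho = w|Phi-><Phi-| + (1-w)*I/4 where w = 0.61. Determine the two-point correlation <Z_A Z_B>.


|Phi-> = (|00> - |11>)/sqrt(2)
For the pure Bell state, <Z_A Z_B> = +1 (Bell-state Pauli correlator).
The maximally-mixed part I/4 has tr(I/4 * P tensor P) = 0 for any traceless Pauli P.
So <Z_A Z_B>_rho = w * (+1) + (1 - w) * 0
= 0.61 * (+1)
= 0.6100

0.6100


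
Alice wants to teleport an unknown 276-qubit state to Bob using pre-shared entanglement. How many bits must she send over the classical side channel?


Quantum teleportation requires 2 classical bits per qubit teleported.
276 qubit(s) -> 2 * 276 = 552 classical bits

552


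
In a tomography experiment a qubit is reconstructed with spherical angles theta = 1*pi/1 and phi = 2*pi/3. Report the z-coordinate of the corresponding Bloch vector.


theta = 3.1416, phi = 2.0944
r_z = cos(theta) = -1.0000

-1.0000


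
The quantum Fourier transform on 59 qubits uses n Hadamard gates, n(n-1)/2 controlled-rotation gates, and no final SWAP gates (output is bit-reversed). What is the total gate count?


Hadamard gates: 59
Controlled rotations: n*(n-1)/2 = 59*58/2 = 1711
SWAP gates: 0 (omitted)
Total = 59 + 1711
= 1770

1770


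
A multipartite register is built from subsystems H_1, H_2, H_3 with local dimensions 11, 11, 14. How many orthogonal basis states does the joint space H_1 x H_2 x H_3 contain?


dim(H_1 x H_2 x H_3) = 11 * 11 * 14
= 121 * 14
= 1694

1694


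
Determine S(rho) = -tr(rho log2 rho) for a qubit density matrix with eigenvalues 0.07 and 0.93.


S = -p*log2(p) - (1-p)*log2(1-p)
p = 0.0700, 1-p = 0.9300
= -0.0700 * log2(0.0700) - 0.9300 * log2(0.9300)
= -(-0.2686) - (-0.0974)
= 0.3659

0.3659


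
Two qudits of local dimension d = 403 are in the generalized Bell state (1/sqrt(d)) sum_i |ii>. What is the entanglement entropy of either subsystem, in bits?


For a maximally entangled state in d x d:
S = log2(d) = log2(403)
= 8.6546

8.6546


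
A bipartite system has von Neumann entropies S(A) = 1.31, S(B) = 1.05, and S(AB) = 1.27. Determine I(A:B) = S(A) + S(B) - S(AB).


I(A:B) = S(A) + S(B) - S(AB)
= 1.31 + 1.05 - 1.27
= 1.0900

1.0900


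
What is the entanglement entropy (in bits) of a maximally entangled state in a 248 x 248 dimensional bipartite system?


For a maximally entangled state in d x d:
S = log2(d) = log2(248)
= 7.9542

7.9542


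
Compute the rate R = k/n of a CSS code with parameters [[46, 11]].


Code rate R = k/n
= 11/46
= 0.2391

0.2391


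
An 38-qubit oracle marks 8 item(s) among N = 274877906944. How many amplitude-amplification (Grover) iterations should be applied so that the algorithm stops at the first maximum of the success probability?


After j Grover iterations the success probability is P(j) = sin^2((2j+1)*theta), where sin(theta) = sqrt(k/N).
N = 2^38 = 274877906944, k = 8
sin(theta) = sqrt(k/N) = 5.394796609e-06
theta = arcsin(sqrt(k/N)) = 5.394796609e-06 rad
P(j) reaches its first maximum when (2j+1)*theta is as close as possible to pi/2, i.e. j = round(pi/(4*theta) - 1/2).
pi/(4*theta) - 1/2 = 145583.8881
(For comparison, the common estimate pi/4 * sqrt(N/k) = 145584.3881; the exact maximiser is used here.)
Optimal iterations = 145584

145584


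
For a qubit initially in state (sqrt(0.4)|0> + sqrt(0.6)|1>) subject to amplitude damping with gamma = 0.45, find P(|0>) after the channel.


For amplitude damping with parameter gamma on state sqrt(a)|0> + sqrt(b)|1>:
alpha^2 = 0.4, beta^2 = 0.6
P(|0>) = alpha^2 + gamma * beta^2
= 0.4 + 0.45 * 0.6
= 0.4 + 0.2700
= 0.6700

0.6700


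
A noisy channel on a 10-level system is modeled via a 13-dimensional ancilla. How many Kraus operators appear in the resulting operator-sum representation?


Tracing out the environment in an orthonormal basis {|i>_E} gives Kraus operators K_i = <i|_E U |0>_E.
Number of Kraus operators = dim(H_env) = d_env
= 13

13


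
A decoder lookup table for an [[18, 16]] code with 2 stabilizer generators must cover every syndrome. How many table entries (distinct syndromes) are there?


Each stabilizer generator gives a binary (+1 or -1) measurement outcome.
With 2 independent generators:
Total syndromes = 2^2
= 4

4


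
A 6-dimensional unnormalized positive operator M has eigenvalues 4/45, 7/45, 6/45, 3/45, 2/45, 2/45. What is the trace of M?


tr(M) = sum of eigenvalues
= 4/45 + 7/45 + 6/45 + 3/45 + 2/45 + 2/45
= 24/45
= 0.5333

0.5333


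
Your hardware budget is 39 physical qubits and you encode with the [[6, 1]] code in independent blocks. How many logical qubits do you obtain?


Each code block uses 6 physical qubits for 1 logical qubit(s).
Number of complete blocks = floor(39 / 6) = 6
Logical qubits = 6 * 1
= 6

6


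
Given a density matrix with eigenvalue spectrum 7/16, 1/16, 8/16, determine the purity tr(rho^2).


tr(rho^2) = sum of eigenvalues squared
= (7/16)^2 + (1/16)^2 + (8/16)^2
= (49 + 1 + 64) / 256
= 114/256
= 0.4453

0.4453


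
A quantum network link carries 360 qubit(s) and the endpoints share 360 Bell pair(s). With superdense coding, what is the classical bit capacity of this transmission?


Superdense coding allows 2 classical bits per shared entangled pair.
360 pair(s) -> 2 * 360 = 720 classical bits

720


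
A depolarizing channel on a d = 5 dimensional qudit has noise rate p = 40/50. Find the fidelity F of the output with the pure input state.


F = (1-p) + p/d
= (1 - 0.8000) + 0.8000/5
= 0.2000 + 0.1600
= 0.3600

0.3600


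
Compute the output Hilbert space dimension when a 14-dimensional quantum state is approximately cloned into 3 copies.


Output space = H^(tensor 3) where dim(H) = 14
dim = 14^3
= 196 (after 2 factors)
= 2744 (after 3 factors)
= 2744

2744


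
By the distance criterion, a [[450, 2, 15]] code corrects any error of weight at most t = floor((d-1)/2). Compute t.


Code parameters: [[450, 2, 15]], distance d = 15.
Number of correctable errors = floor((d-1)/2)
= floor((15 - 1)/2)
= floor(14/2)
= 7

7


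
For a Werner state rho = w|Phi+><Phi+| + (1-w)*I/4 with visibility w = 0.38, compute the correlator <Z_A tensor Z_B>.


|Phi+> = (|00> + |11>)/sqrt(2)
For the pure Bell state, <Z_A Z_B> = +1 (Bell-state Pauli correlator).
The maximally-mixed part I/4 has tr(I/4 * P tensor P) = 0 for any traceless Pauli P.
So <Z_A Z_B>_rho = w * (+1) + (1 - w) * 0
= 0.38 * (+1)
= 0.3800

0.3800


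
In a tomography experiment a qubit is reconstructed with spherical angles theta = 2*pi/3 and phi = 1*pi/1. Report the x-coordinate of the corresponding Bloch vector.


theta = 2.0944, phi = 3.1416
r_x = sin(theta)*cos(phi) = 0.8660 * -1.0000
r_x = -0.8660

-0.8660


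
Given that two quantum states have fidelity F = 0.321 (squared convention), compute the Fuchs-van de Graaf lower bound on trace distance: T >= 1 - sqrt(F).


Fuchs-van de Graaf (squared-fidelity convention): 1 - sqrt(F) <= T <= sqrt(1 - F).
Lower bound: T >= 1 - sqrt(F)
sqrt(F) = sqrt(0.321) = 0.5666
T >= 1 - 0.5666
T >= 0.4334

0.4334


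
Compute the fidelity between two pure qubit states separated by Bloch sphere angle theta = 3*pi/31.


For states separated by angle theta on Bloch sphere:
F = cos^2(theta/2)
theta = 3*pi/31 = 0.3040
theta/2 = 0.1520
cos(theta/2) = 0.9885
F = 0.9771

0.9771


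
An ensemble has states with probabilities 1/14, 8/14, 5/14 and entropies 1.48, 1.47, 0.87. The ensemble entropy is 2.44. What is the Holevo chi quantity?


chi = S(rho) - sum_i p_i * S(rho_i)
Weighted entropy = 1/14 * 1.48 + 8/14 * 1.47 + 5/14 * 0.87
= 1.2564
chi = 2.44 - 1.2564
= 1.1836

1.1836


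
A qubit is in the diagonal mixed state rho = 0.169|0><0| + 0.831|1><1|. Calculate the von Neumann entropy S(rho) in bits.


S = -p*log2(p) - (1-p)*log2(1-p)
p = 0.1690, 1-p = 0.8310
= -0.1690 * log2(0.1690) - 0.8310 * log2(0.8310)
= -(-0.4335) - (-0.2219)
= 0.6554

0.6554


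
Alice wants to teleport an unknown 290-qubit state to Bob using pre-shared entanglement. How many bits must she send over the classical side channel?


Quantum teleportation requires 2 classical bits per qubit teleported.
290 qubit(s) -> 2 * 290 = 580 classical bits

580


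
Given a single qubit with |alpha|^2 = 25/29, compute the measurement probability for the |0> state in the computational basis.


|alpha|^2 = 25/29 = 0.8621
|beta|^2 = 1 - 25/29 = 4/29 = 0.1379
P(|0>) = |alpha|^2 = 0.8621

0.8621


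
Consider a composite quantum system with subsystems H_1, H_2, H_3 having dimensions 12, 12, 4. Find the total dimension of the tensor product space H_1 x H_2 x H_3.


dim(H_1 x H_2 x H_3) = 12 * 12 * 4
= 144 * 4
= 576

576


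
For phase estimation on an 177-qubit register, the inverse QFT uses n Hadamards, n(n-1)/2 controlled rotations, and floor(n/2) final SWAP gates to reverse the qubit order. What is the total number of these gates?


Hadamard gates: 177
Controlled rotations: n*(n-1)/2 = 177*176/2 = 15576
SWAP gates: floor(n/2) = floor(177/2) = 88
Total = 177 + 15576 + 88
= 15841

15841


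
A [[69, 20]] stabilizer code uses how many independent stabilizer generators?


For an [[n,k]] stabilizer code:
Number of stabilizer generators = n - k
= 69 - 20
= 49

49


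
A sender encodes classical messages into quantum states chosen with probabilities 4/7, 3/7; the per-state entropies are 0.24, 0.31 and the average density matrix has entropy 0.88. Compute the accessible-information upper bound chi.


chi = S(rho) - sum_i p_i * S(rho_i)
Weighted entropy = 4/7 * 0.24 + 3/7 * 0.31
= 0.2700
chi = 0.88 - 0.2700
= 0.6100

0.6100


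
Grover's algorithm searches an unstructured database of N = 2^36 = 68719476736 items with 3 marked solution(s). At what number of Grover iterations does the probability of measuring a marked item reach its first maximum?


After j Grover iterations the success probability is P(j) = sin^2((2j+1)*theta), where sin(theta) = sqrt(k/N).
N = 2^36 = 68719476736, k = 3
sin(theta) = sqrt(k/N) = 6.60724948e-06
theta = arcsin(sqrt(k/N)) = 6.60724948e-06 rad
P(j) reaches its first maximum when (2j+1)*theta is as close as possible to pi/2, i.e. j = round(pi/(4*theta) - 1/2).
pi/(4*theta) - 1/2 = 118868.6551
(For comparison, the common estimate pi/4 * sqrt(N/k) = 118869.1551; the exact maximiser is used here.)
Optimal iterations = 118869

118869


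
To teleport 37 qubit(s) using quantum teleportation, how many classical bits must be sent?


Quantum teleportation requires 2 classical bits per qubit teleported.
37 qubit(s) -> 2 * 37 = 74 classical bits

74


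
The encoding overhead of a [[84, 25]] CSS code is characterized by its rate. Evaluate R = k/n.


Code rate R = k/n
= 25/84
= 0.2976

0.2976


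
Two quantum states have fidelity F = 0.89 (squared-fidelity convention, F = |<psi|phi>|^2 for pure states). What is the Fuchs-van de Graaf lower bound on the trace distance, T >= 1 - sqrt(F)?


Fuchs-van de Graaf (squared-fidelity convention): 1 - sqrt(F) <= T <= sqrt(1 - F).
Lower bound: T >= 1 - sqrt(F)
sqrt(F) = sqrt(0.89) = 0.9434
T >= 1 - 0.9434
T >= 0.0566

0.0566


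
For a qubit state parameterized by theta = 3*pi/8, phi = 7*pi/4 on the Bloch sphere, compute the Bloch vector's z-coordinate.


theta = 1.1781, phi = 5.4978
r_z = cos(theta) = 0.3827

0.3827


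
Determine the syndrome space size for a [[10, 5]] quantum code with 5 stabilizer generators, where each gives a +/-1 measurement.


Each stabilizer generator gives a binary (+1 or -1) measurement outcome.
With 5 independent generators:
Total syndromes = 2^5
= 32

32


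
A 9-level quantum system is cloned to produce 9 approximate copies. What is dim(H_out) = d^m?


Output space = H^(tensor 9) where dim(H) = 9
dim = 9^9
= 81 (after 2 factors)
= 729 (after 3 factors)
= 6561 (after 4 factors)
= 59049 (after 5 factors)
= 531441 (after 6 factors)
= 4782969 (after 7 factors)
= 43046721 (after 8 factors)
= 387420489 (after 9 factors)
= 387420489

387420489


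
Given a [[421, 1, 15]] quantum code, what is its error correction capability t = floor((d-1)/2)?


Code parameters: [[421, 1, 15]], distance d = 15.
Number of correctable errors = floor((d-1)/2)
= floor((15 - 1)/2)
= floor(14/2)
= 7

7


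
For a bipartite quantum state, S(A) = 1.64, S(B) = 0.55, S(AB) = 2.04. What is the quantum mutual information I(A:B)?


I(A:B) = S(A) + S(B) - S(AB)
= 1.64 + 0.55 - 2.04
= 0.1500

0.1500


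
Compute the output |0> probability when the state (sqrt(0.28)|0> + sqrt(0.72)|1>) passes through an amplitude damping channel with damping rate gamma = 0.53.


For amplitude damping with parameter gamma on state sqrt(a)|0> + sqrt(b)|1>:
alpha^2 = 0.28, beta^2 = 0.72
P(|0>) = alpha^2 + gamma * beta^2
= 0.28 + 0.53 * 0.72
= 0.28 + 0.3816
= 0.6616

0.6616


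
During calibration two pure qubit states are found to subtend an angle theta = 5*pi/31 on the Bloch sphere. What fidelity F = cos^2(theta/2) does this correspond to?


For states separated by angle theta on Bloch sphere:
F = cos^2(theta/2)
theta = 5*pi/31 = 0.5067
theta/2 = 0.2534
cos(theta/2) = 0.9681
F = 0.9372

0.9372


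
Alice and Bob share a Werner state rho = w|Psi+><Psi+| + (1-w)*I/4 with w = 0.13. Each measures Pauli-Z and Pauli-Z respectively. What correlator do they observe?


|Psi+> = (|01> + |10>)/sqrt(2)
For the pure Bell state, <Z_A Z_B> = -1 (Bell-state Pauli correlator).
The maximally-mixed part I/4 has tr(I/4 * P tensor P) = 0 for any traceless Pauli P.
So <Z_A Z_B>_rho = w * (-1) + (1 - w) * 0
= 0.13 * (-1)
= -0.1300

-0.1300


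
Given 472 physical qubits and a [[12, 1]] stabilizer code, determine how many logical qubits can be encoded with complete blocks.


Each code block uses 12 physical qubits for 1 logical qubit(s).
Number of complete blocks = floor(472 / 12) = 39
Logical qubits = 39 * 1
= 39

39


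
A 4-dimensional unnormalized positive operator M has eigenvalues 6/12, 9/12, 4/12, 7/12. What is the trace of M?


tr(M) = sum of eigenvalues
= 6/12 + 9/12 + 4/12 + 7/12
= 26/12
= 2.1667

2.1667


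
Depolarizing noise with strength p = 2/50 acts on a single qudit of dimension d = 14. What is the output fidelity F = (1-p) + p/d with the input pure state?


F = (1-p) + p/d
= (1 - 0.0400) + 0.0400/14
= 0.9600 + 0.0029
= 0.9629

0.9629


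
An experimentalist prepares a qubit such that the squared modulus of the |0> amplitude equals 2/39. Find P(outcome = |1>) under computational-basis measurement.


|alpha|^2 = 2/39 = 0.0513
|beta|^2 = 1 - 2/39 = 37/39 = 0.9487
P(|1>) = |beta|^2 = 0.9487

0.9487


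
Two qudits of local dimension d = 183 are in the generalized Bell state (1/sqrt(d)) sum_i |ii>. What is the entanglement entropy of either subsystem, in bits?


For a maximally entangled state in d x d:
S = log2(d) = log2(183)
= 7.5157

7.5157
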